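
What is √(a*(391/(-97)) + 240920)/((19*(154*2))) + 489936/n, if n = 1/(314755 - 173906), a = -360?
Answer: 69006995664 + 25*√228047/141911 ≈ 6.9007e+10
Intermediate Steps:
n = 1/140849 ≈ 7.0998e-6
√(a*(391/(-97)) + 240920)/((19*(154*2))) + 489936/n = √(-140760/(-97) + 240920)/((19*(154*2))) + 489936/(1/140849) = √(-140760*(-1)/97 + 240920)/((19*308)) + 489936*140849 = √(-360*(-391/97) + 240920)/5852 + 69006995664 = √(140760/97 + 240920)*(1/5852) + 69006995664 = √(23510000/97)*(1/5852) + 69006995664 = (100*√228047/97)*(1/5852) + 69006995664 = 25*√228047/141911 + 69006995664 = 69006995664 + 25*√228047/141911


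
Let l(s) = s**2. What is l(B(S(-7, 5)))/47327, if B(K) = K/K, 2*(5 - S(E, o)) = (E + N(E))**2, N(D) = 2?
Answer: 1/47327 ≈ 2.1130e-5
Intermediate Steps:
S(E, o) = 5 - (2 + E)**2/2 (S(E, o) = 5 - (E + 2)**2/2 = 5 - (2 + E)**2/2)
B(K) = 1
l(B(S(-7, 5)))/47327 = 1**2/47327 = 1*(1/47327) = 1/47327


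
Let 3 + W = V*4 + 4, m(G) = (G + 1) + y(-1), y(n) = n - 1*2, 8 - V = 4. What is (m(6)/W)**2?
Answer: 16/289 ≈ 0.055363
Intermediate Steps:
V = 4 (V = 8 - 1*4 = 8 - 4 = 4)
y(n) = -2 + n (y(n) = n - 2 = -2 + n)
m(G) = -2 + G (m(G) = (G + 1) + (-2 - 1) = (1 + G) - 3 = -2 + G)
W = 17 (W = -3 + (4*4 + 4) = -3 + (16 + 4) = -3 + 20 = 17)
(m(6)/W)**2 = ((-2 + 6)/17)**2 = (4*(1/17))**2 = (4/17)**2 = 16/289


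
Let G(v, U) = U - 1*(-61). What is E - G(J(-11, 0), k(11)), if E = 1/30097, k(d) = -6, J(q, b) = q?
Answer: -1655334/30097 ≈ -55.000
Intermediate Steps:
G(v, U) = 61 + U (G(v, U) = U + 61 = 61 + U)
E = 1/30097 ≈ 3.3226e-5
E - G(J(-11, 0), k(11)) = 1/30097 - (61 - 6) = 1/30097 - 1*55 = 1/30097 - 55 = -1655334/30097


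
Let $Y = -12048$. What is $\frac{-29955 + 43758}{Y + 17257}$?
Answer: $\frac{13803}{5209} \approx 2.6498$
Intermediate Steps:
$\frac{-29955 + 43758}{Y + 17257} = \frac{-29955 + 43758}{-12048 + 17257} = \frac{13803}{5209}$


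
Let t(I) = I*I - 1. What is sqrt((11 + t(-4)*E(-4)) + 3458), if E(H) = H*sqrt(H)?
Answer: sqrt(3469 - 120*I) ≈ 58.907 - 1.0186*I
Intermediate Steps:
t(I) = -1 + I**2 (t(I) = I**2 - 1 = -1 + I**2)
E(H) = H**(3/2)
sqrt((11 + t(-4)*E(-4)) + 3458) = sqrt((11 + (-1 + (-4)**2)*(-4)**(3/2)) + 3458) = sqrt((11 + (-1 + 16)*(-8*I)) + 3458) = sqrt((11 + 15*(-8*I)) + 3458) = sqrt((11 - 120*I) + 3458) = sqrt(3469 - 120*I)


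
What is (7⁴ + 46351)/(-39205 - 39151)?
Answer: -12188/19589 ≈ -0.62219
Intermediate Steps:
(7⁴ + 46351)/(-39205 - 39151) = (2401 + 46351)/(-78356) = 48752*(-1/78356) = -12188/19589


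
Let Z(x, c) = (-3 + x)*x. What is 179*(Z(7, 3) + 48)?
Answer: 13604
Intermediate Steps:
Z(x, c) = x*(-3 + x)
179*(Z(7, 3) + 48) = 179*(7*(-3 + 7) + 48) = 179*(7*4 + 48) = 179*(28 + 48) = 179*76 = 13604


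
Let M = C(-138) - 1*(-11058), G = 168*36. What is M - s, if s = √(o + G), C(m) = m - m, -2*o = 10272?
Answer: 11058 - 4*√57 ≈ 11028.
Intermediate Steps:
o = -5136 (o = -½*10272 = -5136)
G = 6048
C(m) = 0
s = 4*√57 (s = √(-5136 + 6048) = √912 = 4*√57 ≈ 30.199)
M = 11058 (M = 0 - 1*(-11058) = 0 + 11058 = 11058)
M - s = 11058 - 4*√57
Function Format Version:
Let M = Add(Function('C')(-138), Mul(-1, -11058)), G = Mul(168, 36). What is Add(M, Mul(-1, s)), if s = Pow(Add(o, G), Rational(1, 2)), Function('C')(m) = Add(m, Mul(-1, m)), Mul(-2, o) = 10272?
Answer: Add(11058, Mul(-4, Pow(57, Rational(1, 2)))) ≈ 11028.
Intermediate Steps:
o = -5136 (o = Mul(Rational(-1, 2), 10272) = -5136)
G = 6048
Function('C')(m) = 0
s = Mul(4, Pow(57, Rational(1, 2))) (s = Pow(Add(-5136, 6048), Rational(1, 2)) = Pow(912, Rational(1, 2)) = Mul(4, Pow(57, Rational(1, 2))) ≈ 30.199)
M = 11058 (M = Add(0, Mul(-1, -11058)) = Add(0, 11058) = 11058)
Add(M, Mul(-1, s)) = Add(11058, Mul(-1, Mul(4, Pow(57, Rational(1, 2))))) = Add(11058, Mul(-4, Pow(57, Rational(1, 2))))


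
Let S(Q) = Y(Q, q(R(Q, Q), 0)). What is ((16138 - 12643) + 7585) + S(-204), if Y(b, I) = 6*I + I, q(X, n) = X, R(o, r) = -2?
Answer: 11066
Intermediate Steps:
Y(b, I) = 7*I
S(Q) = -14 (S(Q) = 7*(-2) = -14)
((16138 - 12643) + 7585) + S(-204) = ((16138 - 12643) + 7585) - 14 = (3495 + 7585) - 14 = 11080 - 14 = 11066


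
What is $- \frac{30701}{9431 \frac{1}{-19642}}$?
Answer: $\frac{603029042}{9431} \approx 63941.0$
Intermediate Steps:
$- \frac{30701}{9431 \frac{1}{-19642}} = - \frac{30701}{9431 \left(- \frac{1}{19642}\right)} = - \frac{30701}{- \frac{9431}{19642}} = \left(-30701\right) \left(- \frac{19642}{9431}\right) = \frac{603029042}{9431}$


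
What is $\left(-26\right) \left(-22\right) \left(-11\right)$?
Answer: $-6292$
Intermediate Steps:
$\left(-26\right) \left(-22\right) \left(-11\right) = 572 \left(-11\right) = -6292$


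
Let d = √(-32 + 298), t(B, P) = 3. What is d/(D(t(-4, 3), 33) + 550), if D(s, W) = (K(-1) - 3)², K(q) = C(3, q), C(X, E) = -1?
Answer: √266/566 ≈ 0.028815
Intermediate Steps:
K(q) = -1
D(s, W) = 16 (D(s, W) = (-1 - 3)² = (-4)² = 16)
d = √266 ≈ 16.310
d/(D(t(-4, 3), 33) + 550) = √266/(16 + 550) = √266/566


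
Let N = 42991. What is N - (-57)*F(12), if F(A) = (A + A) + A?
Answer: 45043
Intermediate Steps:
F(A) = 3*A (F(A) = 2*A + A = 3*A)
N - (-57)*F(12) = 42991 - (-57)*3*12 = 42991 - (-57)*36 = 42991 - 1*(-2052) = 42991 + 2052 = 45043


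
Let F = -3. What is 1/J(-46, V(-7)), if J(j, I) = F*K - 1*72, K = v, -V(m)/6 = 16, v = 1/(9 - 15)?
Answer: -2/143 ≈ -0.013986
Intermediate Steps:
v = -1/6 (v = 1/(-6) = -1/6 ≈ -0.16667)
V(m) = -96 (V(m) = -6*16 = -96)
K = -1/6 ≈ -0.16667
J(j, I) = -143/2 (J(j, I) = -3*(-1/6) - 1*72 = 1/2 - 72 = -143/2)
1/J(-46, V(-7)) = 1/(-143/2) = -2/143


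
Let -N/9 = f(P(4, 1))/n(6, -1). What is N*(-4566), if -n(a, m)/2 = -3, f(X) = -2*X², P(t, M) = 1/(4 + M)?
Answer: -13698/25 ≈ -547.92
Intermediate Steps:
n(a, m) = 6 (n(a, m) = -2*(-3) = 6)
N = 3/25 (N = -9*(-2/(4 + 1)²)/6 = -9*(-2*(1/5)²)/6 = -9*(-2*(⅕)²)/6 = -9*(-2*1/25)/6 = -(-18)/(25*6) = -9*(-1/75) = 3/25 ≈ 0.12000)
N*(-4566) = (3/25)*(-4566) = -13698/25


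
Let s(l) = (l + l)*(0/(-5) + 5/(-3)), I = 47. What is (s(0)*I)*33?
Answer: 0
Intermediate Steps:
s(l) = -10*l/3 (s(l) = (2*l)*(0*(-1/5) + 5*(-1/3)) = (2*l)*(0 - 5/3) = (2*l)*(-5/3) = -10*l/3)
(s(0)*I)*33 = (-10/3*0*47)*33 = (0*47)*33 = 0*33 = 0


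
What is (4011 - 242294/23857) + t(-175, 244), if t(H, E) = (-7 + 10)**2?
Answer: 95662846/23857 ≈ 4009.8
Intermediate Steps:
t(H, E) = 9 (t(H, E) = 3**2 = 9)
(4011 - 242294/23857) + t(-175, 244) = (4011 - 242294/23857) + 9 = 95448133/23857 + 9 = 95662846/23857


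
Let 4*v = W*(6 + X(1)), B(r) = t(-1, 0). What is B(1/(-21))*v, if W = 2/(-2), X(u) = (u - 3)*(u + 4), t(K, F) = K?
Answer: -1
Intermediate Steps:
X(u) = (-3 + u)*(4 + u)
W = -1 (W = 2*(-½) = -1)
B(r) = -1
v = 1 (v = (-(6 + (-12 + 1 + 1²)))/4 = (-(6 + (-12 + 1 + 1)))/4 = (-(6 - 10))/4 = (-1*(-4))/4 = (¼)*4 = 1)
B(1/(-21))*v = -1*1 = -1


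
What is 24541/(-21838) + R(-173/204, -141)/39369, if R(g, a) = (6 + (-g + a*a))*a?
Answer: -2114935354739/29231167548 ≈ -72.352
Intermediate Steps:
R(g, a) = a*(6 + a² - g) (R(g, a) = (6 + (-g + a²))*a = (6 + (a² - g))*a = (6 + a² - g)*a = a*(6 + a² - g))
24541/(-21838) + R(-173/204, -141)/39369 = 24541/(-21838) - 141*(6 + (-141)² - (-173)/204)/39369 = 24541*(-1/21838) - 141*(6 + 19881 - (-173)/204)*(1/39369) = -24541/21838 - 141*(6 + 19881 - 1*(-173/204))*(1/39369) = -24541/21838 - 141*(6 + 19881 + 173/204)*(1/39369) = -24541/21838 - 141*4057121/204*(1/39369) = -24541/21838 - 190684687/68*1/39369 = -24541/21838 - 190684687/2677092 = -2114935354739/29231167548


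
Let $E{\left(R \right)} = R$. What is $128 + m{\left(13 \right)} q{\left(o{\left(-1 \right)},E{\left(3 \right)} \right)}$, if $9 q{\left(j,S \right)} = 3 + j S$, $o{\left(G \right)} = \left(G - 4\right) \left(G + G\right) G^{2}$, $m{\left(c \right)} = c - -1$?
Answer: $\frac{538}{3} \approx 179.33$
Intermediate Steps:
$m{\left(c \right)} = 1 + c$ ($m{\left(c \right)} = c + 1 = 1 + c$)
$o{\left(G \right)} = 2 G^{3} \left(-4 + G\right)$ ($o{\left(G \right)} = \left(-4 + G\right) 2 G G^{2} = 2 G \left(-4 + G\right) G^{2} = 2 G^{3} \left(-4 + G\right)$)
$q{\left(j,S \right)} = \frac{1}{3} + \frac{S j}{9}$ ($q{\left(j,S \right)} = \frac{3 + j S}{9} = \frac{3 + S j}{9} = \frac{1}{3} + \frac{S j}{9}$)
$128 + m{\left(13 \right)} q{\left(o{\left(-1 \right)},E{\left(3 \right)} \right)} = 128 + \left(1 + 13\right) \left(\frac{1}{3} + \frac{1}{9} \cdot 3 \cdot 2 \left(-1\right)^{3} \left(-4 - 1\right)\right) = 128 + 14 \left(\frac{1}{3} + \frac{1}{9} \cdot 3 \cdot 2 \left(-1\right) \left(-5\right)\right) = 128 + 14 \left(\frac{1}{3} + \frac{1}{9} \cdot 3 \cdot 10\right) = 128 + 14 \left(\frac{1}{3} + \frac{10}{3}\right) = 128 + 14 \cdot \frac{11}{3} = 128 + \frac{154}{3} = \frac{538}{3}$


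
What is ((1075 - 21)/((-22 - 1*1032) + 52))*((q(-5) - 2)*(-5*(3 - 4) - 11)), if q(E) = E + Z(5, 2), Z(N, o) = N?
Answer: -2108/167 ≈ -12.623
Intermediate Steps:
q(E) = 5 + E (q(E) = E + 5 = 5 + E)
((1075 - 21)/((-22 - 1*1032) + 52))*((q(-5) - 2)*(-5*(3 - 4) - 11)) = ((1075 - 21)/((-22 - 1*1032) + 52))*(((5 - 5) - 2)*(-5*(3 - 4) - 11)) = (1054/((-22 - 1032) + 52))*((0 - 2)*(-5*(-1) - 11)) = (1054/(-1054 + 52))*(-2*(5 - 11)) = (1054/(-1002))*(-2*(-6)) = (1054*(-1/1002))*12 = -527/501*12 = -2108/167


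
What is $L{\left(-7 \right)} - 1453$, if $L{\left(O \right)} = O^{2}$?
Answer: $-1404$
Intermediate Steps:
$L{\left(-7 \right)} - 1453 = \left(-7\right)^{2} - 1453 = 49 - 1453 = -1404$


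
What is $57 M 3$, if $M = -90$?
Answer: $-15390$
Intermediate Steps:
$57 M 3 = 57 \left(-90\right) 3 = \left(-5130\right) 3 = -15390$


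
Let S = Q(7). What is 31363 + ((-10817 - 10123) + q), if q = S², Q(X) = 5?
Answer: 10448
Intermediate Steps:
S = 5
q = 25 (q = 5² = 25)
31363 + ((-10817 - 10123) + q) = 31363 + ((-10817 - 10123) + 25) = 31363 + (-20940 + 25) = 31363 - 20915 = 10448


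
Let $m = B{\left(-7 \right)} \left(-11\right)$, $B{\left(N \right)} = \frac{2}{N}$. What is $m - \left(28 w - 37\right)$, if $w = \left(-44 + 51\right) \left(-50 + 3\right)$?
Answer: $\frac{64765}{7} \approx 9252.1$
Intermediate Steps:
$w = -329$ ($w = 7 \left(-47\right) = -329$)
$m = \frac{22}{7}$ ($m = \frac{2}{-7} \left(-11\right) = 2 \left(- \frac{1}{7}\right) \left(-11\right) = \left(- \frac{2}{7}\right) \left(-11\right) = \frac{22}{7} \approx 3.1429$)
$m - \left(28 w - 37\right) = \frac{22}{7} - \left(28 \left(-329\right) - 37\right) = \frac{22}{7} - \left(-9212 - 37\right) = \frac{22}{7} - -9249 = \frac{22}{7} + 9249 = \frac{64765}{7}$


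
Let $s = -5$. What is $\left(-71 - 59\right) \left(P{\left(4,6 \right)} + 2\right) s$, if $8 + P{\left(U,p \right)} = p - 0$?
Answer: $0$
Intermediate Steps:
$P{\left(U,p \right)} = -8 + p$ ($P{\left(U,p \right)} = -8 + \left(p - 0\right) = -8 + \left(p + 0\right) = -8 + p$)
$\left(-71 - 59\right) \left(P{\left(4,6 \right)} + 2\right) s = \left(-71 - 59\right) \left(\left(-8 + 6\right) + 2\right) \left(-5\right) = - 130 \left(-2 + 2\right) \left(-5\right) = - 130 \cdot 0 \left(-5\right) = \left(-130\right) 0 = 0$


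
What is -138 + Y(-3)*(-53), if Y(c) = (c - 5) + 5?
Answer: 21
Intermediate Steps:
Y(c) = c (Y(c) = (-5 + c) + 5 = c)
-138 + Y(-3)*(-53) = -138 - 3*(-53) = -138 + 159 = 21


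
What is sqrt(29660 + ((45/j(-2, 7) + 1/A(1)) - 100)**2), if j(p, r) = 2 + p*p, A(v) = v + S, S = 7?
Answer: sqrt(2444361)/8 ≈ 195.43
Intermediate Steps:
A(v) = 7 + v (A(v) = v + 7 = 7 + v)
j(p, r) = 2 + p**2
sqrt(29660 + ((45/j(-2, 7) + 1/A(1)) - 100)**2) = sqrt(29660 + ((45/(2 + (-2)**2) + 1/(7 + 1)) - 100)**2) = sqrt(29660 + ((45/(2 + 4) + 1/8) - 100)**2) = sqrt(29660 + ((45/6 + 1*(1/8)) - 100)**2) = sqrt(29660 + ((45*(1/6) + 1/8) - 100)**2) = sqrt(29660 + ((15/2 + 1/8) - 100)**2) = sqrt(29660 + (61/8 - 100)**2) = sqrt(29660 + (-739/8)**2) = sqrt(29660 + 546121/64) = sqrt(2444361/64) = sqrt(2444361)/8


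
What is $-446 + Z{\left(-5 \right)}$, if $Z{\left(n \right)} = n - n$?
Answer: $-446$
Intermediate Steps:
$Z{\left(n \right)} = 0$
$-446 + Z{\left(-5 \right)} = -446 + 0 = -446$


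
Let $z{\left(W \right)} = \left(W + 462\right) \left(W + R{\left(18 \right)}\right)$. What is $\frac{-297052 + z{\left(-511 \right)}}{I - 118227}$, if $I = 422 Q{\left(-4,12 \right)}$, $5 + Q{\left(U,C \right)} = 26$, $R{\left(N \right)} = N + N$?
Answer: $\frac{91259}{36455} \approx 2.5033$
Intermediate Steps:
$R{\left(N \right)} = 2 N$
$Q{\left(U,C \right)} = 21$ ($Q{\left(U,C \right)} = -5 + 26 = 21$)
$z{\left(W \right)} = \left(36 + W\right) \left(462 + W\right)$ ($z{\left(W \right)} = \left(W + 462\right) \left(W + 2 \cdot 18\right) = \left(462 + W\right) \left(W + 36\right) = \left(462 + W\right) \left(36 + W\right) = \left(36 + W\right) \left(462 + W\right)$)
$I = 8862$ ($I = 422 \cdot 21 = 8862$)
$\frac{-297052 + z{\left(-511 \right)}}{I - 118227} = \frac{-297052 + \left(16632 + \left(-511\right)^{2} + 498 \left(-511\right)\right)}{8862 - 118227} = \frac{-297052 + \left(16632 + 261121 - 254478\right)}{-109365} = \left(-297052 + 23275\right) \left(- \frac{1}{109365}\right) = \left(-273777\right) \left(- \frac{1}{109365}\right) = \frac{91259}{36455}$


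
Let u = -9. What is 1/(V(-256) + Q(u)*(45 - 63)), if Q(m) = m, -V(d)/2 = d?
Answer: 1/674 ≈ 0.0014837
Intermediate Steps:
V(d) = -2*d
1/(V(-256) + Q(u)*(45 - 63)) = 1/(-2*(-256) - 9*(45 - 63)) = 1/(512 - 9*(-18)) = 1/(512 + 162) = 1/674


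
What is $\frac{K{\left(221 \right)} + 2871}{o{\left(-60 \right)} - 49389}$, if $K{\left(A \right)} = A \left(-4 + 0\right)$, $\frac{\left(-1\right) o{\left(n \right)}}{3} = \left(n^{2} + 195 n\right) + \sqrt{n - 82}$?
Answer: $- \frac{16617281}{209819733} + \frac{1987 i \sqrt{142}}{209819733} \approx -0.079198 + 0.00011285 i$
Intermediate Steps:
$o{\left(n \right)} = - 585 n - 3 n^{2} - 3 \sqrt{-82 + n}$ ($o{\left(n \right)} = - 3 \left(\left(n^{2} + 195 n\right) + \sqrt{n - 82}\right) = - 3 \left(\left(n^{2} + 195 n\right) + \sqrt{-82 + n}\right) = - 3 \left(n^{2} + \sqrt{-82 + n} + 195 n\right) = - 585 n - 3 n^{2} - 3 \sqrt{-82 + n}$)
$K{\left(A \right)} = - 4 A$ ($K{\left(A \right)} = A \left(-4\right) = - 4 A$)
$\frac{K{\left(221 \right)} + 2871}{o{\left(-60 \right)} - 49389} = \frac{\left(-4\right) 221 + 2871}{\left(\left(-585\right) \left(-60\right) - 3 \left(-60\right)^{2} - 3 \sqrt{-82 - 60}\right) - 49389} = \frac{-884 + 2871}{\left(35100 - 10800 - 3 \sqrt{-142}\right) - 49389} = \frac{1987}{\left(35100 - 10800 - 3 i \sqrt{142}\right) - 49389} = \frac{1987}{\left(24300 - 3 i \sqrt{142}\right) - 49389} = \frac{1987}{-25089 - 3 i \sqrt{142}}$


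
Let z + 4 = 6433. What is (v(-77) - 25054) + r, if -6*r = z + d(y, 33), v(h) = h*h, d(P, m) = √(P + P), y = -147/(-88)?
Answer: -40393/2 - 7*√33/132 ≈ -20197.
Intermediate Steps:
z = 6429 (z = -4 + 6433 = 6429)
y = 147/88 (y = -147*(-1/88) = 147/88 ≈ 1.6705)
d(P, m) = √2*√P (d(P, m) = √(2*P) = √2*√P)
v(h) = h²
r = -2143/2 - 7*√33/132 (r = -(6429 + √2*√(147/88))/6 = -(6429 + √2*(7*√66/44))/6 = -(6429 + 7*√33/22)/6 = -2143/2 - 7*√33/132 ≈ -1071.8)
(v(-77) - 25054) + r = ((-77)² - 25054) + (-2143/2 - 7*√33/132) = (5929 - 25054) + (-2143/2 - 7*√33/132) = -19125 + (-2143/2 - 7*√33/132) = -40393/2 - 7*√33/132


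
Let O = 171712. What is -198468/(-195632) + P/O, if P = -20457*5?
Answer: 879319881/2099522624 ≈ 0.41882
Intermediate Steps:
P = -102285
-198468/(-195632) + P/O = -198468/(-195632) - 102285/171712 = -198468*(-1/195632) - 102285*1/171712 = 49617/48908 - 102285/171712 = 879319881/2099522624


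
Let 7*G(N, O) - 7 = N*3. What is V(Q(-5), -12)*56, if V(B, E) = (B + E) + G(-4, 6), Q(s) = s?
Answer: -992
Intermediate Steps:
G(N, O) = 1 + 3*N/7 (G(N, O) = 1 + (N*3)/7 = 1 + (3*N)/7 = 1 + 3*N/7)
V(B, E) = -5/7 + B + E (V(B, E) = (B + E) + (1 + (3/7)*(-4)) = (B + E) + (1 - 12/7) = (B + E) - 5/7 = -5/7 + B + E)
V(Q(-5), -12)*56 = (-5/7 - 5 - 12)*56 = -124/7*56 = -992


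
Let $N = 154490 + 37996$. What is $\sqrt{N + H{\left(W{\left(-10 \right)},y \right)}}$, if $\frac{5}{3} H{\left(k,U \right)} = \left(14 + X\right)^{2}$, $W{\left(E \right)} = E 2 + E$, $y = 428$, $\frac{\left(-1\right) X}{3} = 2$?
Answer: $\frac{3 \sqrt{534790}}{5} \approx 438.78$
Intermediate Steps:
$X = -6$ ($X = \left(-3\right) 2 = -6$)
$W{\left(E \right)} = 3 E$ ($W{\left(E \right)} = 2 E + E = 3 E$)
$N = 192486$
$H{\left(k,U \right)} = \frac{192}{5}$ ($H{\left(k,U \right)} = \frac{3 \left(14 - 6\right)^{2}}{5} = \frac{3 \cdot 8^{2}}{5} = \frac{3}{5} \cdot 64 = \frac{192}{5}$)
$\sqrt{N + H{\left(W{\left(-10 \right)},y \right)}} = \sqrt{192486 + \frac{192}{5}} = \sqrt{\frac{962622}{5}} = \frac{3 \sqrt{534790}}{5}$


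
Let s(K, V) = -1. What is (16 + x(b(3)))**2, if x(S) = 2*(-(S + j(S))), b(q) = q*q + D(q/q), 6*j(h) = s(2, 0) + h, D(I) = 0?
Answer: 196/9 ≈ 21.778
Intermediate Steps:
j(h) = -1/6 + h/6 (j(h) = (-1 + h)/6 = -1/6 + h/6)
b(q) = q**2 (b(q) = q*q + 0 = q**2 + 0 = q**2)
x(S) = 1/3 - 7*S/3 (x(S) = 2*(-(S + (-1/6 + S/6))) = 2*(-(-1/6 + 7*S/6)) = 2*(1/6 - 7*S/6) = 1/3 - 7*S/3)
(16 + x(b(3)))**2 = (16 + (1/3 - 7/3*3**2))**2 = (16 + (1/3 - 7/3*9))**2 = (16 + (1/3 - 21))**2 = (16 - 62/3)**2 = (-14/3)**2 = 196/9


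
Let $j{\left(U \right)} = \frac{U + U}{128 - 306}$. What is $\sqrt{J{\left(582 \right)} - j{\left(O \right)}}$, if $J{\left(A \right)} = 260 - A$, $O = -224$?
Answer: $\frac{i \sqrt{2570498}}{89} \approx 18.014 i$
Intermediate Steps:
$j{\left(U \right)} = - \frac{U}{89}$ ($j{\left(U \right)} = \frac{2 U}{-178} = 2 U \left(- \frac{1}{178}\right) = - \frac{U}{89}$)
$\sqrt{J{\left(582 \right)} - j{\left(O \right)}} = \sqrt{\left(260 - 582\right) - \left(- \frac{1}{89}\right) \left(-224\right)} = \sqrt{\left(260 - 582\right) - \frac{224}{89}} = \sqrt{-322 - \frac{224}{89}} = \sqrt{- \frac{28882}{89}} = \frac{i \sqrt{2570498}}{89}$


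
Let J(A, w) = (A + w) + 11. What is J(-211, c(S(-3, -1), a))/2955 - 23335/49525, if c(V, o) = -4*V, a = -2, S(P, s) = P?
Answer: -626125/1170771 ≈ -0.53480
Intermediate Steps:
J(A, w) = 11 + A + w
J(-211, c(S(-3, -1), a))/2955 - 23335/49525 = (11 - 211 - 4*(-3))/2955 - 23335/49525 = (11 - 211 + 12)*(1/2955) - 23335*1/49525 = -188*1/2955 - 4667/9905 = -188/2955 - 4667/9905 = -626125/1170771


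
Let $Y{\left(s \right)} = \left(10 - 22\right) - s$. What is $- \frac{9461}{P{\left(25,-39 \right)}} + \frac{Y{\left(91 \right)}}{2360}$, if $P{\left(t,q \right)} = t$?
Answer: $- \frac{4466107}{11800} \approx -378.48$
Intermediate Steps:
$Y{\left(s \right)} = -12 - s$ ($Y{\left(s \right)} = \left(10 - 22\right) - s = -12 - s$)
$- \frac{9461}{P{\left(25,-39 \right)}} + \frac{Y{\left(91 \right)}}{2360} = - \frac{9461}{25} + \frac{-12 - 91}{2360} = \left(-9461\right) \frac{1}{25} + \left(-12 - 91\right) \frac{1}{2360} = - \frac{9461}{25} - \frac{103}{2360} = - \frac{4466107}{11800}$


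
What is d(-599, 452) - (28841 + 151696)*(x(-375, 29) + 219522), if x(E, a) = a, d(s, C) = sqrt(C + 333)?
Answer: -39637078887 + sqrt(785) ≈ -3.9637e+10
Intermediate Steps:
d(s, C) = sqrt(333 + C)
d(-599, 452) - (28841 + 151696)*(x(-375, 29) + 219522) = sqrt(333 + 452) - (28841 + 151696)*(29 + 219522) = sqrt(785) - 180537*219551 = sqrt(785) - 1*39637078887 = sqrt(785) - 39637078887 = -39637078887 + sqrt(785)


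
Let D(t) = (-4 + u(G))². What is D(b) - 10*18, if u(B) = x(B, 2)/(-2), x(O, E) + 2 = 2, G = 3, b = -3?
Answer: -164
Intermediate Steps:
x(O, E) = 0 (x(O, E) = -2 + 2 = 0)
u(B) = 0 (u(B) = 0/(-2) = 0*(-½) = 0)
D(t) = 16 (D(t) = (-4 + 0)² = (-4)² = 16)
D(b) - 10*18 = 16 - 10*18 = 16 - 180 = -164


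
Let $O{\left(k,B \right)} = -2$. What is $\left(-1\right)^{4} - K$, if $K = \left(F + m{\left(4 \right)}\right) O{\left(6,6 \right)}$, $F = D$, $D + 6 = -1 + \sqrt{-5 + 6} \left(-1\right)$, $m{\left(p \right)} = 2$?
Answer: $-11$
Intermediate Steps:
$D = -8$ ($D = -6 - \left(1 - \sqrt{-5 + 6} \left(-1\right)\right) = -6 - \left(1 - \sqrt{1} \left(-1\right)\right) = -6 + \left(-1 + 1 \left(-1\right)\right) = -6 - 2 = -8$)
$F = -8$
$K = 12$ ($K = \left(-8 + 2\right) \left(-2\right) = \left(-6\right) \left(-2\right) = 12$)
$\left(-1\right)^{4} - K = \left(-1\right)^{4} - 12 = 1 - 12 = -11$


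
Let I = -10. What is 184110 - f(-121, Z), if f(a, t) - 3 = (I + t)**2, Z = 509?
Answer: -64894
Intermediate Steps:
f(a, t) = 3 + (-10 + t)**2
184110 - f(-121, Z) = 184110 - (3 + (-10 + 509)**2) = 184110 - (3 + 499**2) = 184110 - (3 + 249001) = 184110 - 1*249004 = 184110 - 249004 = -64894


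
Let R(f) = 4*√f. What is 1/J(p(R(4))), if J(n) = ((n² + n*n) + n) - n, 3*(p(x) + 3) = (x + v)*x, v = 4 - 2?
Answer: 9/10082 ≈ 0.00089268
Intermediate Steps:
v = 2
p(x) = -3 + x*(2 + x)/3 (p(x) = -3 + ((x + 2)*x)/3 = -3 + ((2 + x)*x)/3 = -3 + (x*(2 + x))/3 = -3 + x*(2 + x)/3)
J(n) = 2*n² (J(n) = ((n² + n²) + n) - n = (2*n² + n) - n = (n + 2*n²) - n = 2*n²)
1/J(p(R(4))) = 1/(2*(-3 + (4*√4)²/3 + 2*(4*√4)/3)²) = 1/(2*(-3 + (4*2)²/3 + 2*(4*2)/3)²) = 1/(2*(-3 + (⅓)*8² + (⅔)*8)²) = 1/(2*(-3 + (⅓)*64 + 16/3)²) = 1/(2*(-3 + 64/3 + 16/3)²) = 1/(2*(71/3)²) = 1/(2*(5041/9)) = 1/(10082/9) = 9/10082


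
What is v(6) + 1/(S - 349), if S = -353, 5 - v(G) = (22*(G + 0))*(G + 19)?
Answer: -2313091/702 ≈ -3295.0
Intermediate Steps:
v(G) = 5 - 22*G*(19 + G) (v(G) = 5 - 22*(G + 0)*(G + 19) = 5 - 22*G*(19 + G))
v(6) + 1/(S - 349) = (5 - 418*6 - 22*6²) + 1/(-353 - 349) = (5 - 2508 - 22*36) + 1/(-702) = (5 - 2508 - 792) - 1/702 = -3295 - 1/702 = -2313091/702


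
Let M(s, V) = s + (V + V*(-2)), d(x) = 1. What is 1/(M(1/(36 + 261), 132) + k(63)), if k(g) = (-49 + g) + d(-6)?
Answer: -297/34748 ≈ -0.0085472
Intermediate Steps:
k(g) = -48 + g (k(g) = (-49 + g) + 1 = -48 + g)
M(s, V) = s - V (M(s, V) = s + (V - 2*V) = s - V)
1/(M(1/(36 + 261), 132) + k(63)) = 1/((1/(36 + 261) - 1*132) + (-48 + 63)) = 1/((1/297 - 132) + 15) = 1/(-39203/297 + 15) = 1/(-34748/297) = -297/34748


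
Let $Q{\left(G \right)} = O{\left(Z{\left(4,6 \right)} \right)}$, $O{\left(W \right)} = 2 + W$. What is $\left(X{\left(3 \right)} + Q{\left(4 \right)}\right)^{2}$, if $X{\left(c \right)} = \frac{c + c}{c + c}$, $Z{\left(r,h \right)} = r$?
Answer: $49$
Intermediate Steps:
$Q{\left(G \right)} = 6$ ($Q{\left(G \right)} = 2 + 4 = 6$)
$X{\left(c \right)} = 1$ ($X{\left(c \right)} = \frac{2 c}{2 c} = 2 c \frac{1}{2 c} = 1$)
$\left(X{\left(3 \right)} + Q{\left(4 \right)}\right)^{2} = \left(1 + 6\right)^{2} = 7^{2} = 49$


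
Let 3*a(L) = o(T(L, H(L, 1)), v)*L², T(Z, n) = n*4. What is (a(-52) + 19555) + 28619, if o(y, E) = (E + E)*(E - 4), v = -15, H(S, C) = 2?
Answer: 561934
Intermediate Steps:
T(Z, n) = 4*n
o(y, E) = 2*E*(-4 + E) (o(y, E) = (2*E)*(-4 + E) = 2*E*(-4 + E))
a(L) = 190*L² (a(L) = ((2*(-15)*(-4 - 15))*L²)/3 = ((2*(-15)*(-19))*L²)/3 = (570*L²)/3 = 190*L²)
(a(-52) + 19555) + 28619 = (190*(-52)² + 19555) + 28619 = (190*2704 + 19555) + 28619 = (513760 + 19555) + 28619 = 533315 + 28619 = 561934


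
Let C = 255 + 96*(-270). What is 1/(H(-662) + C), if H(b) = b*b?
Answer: 1/412579 ≈ 2.4238e-6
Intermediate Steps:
H(b) = b**2
C = -25665 (C = 255 - 25920 = -25665)
1/(H(-662) + C) = 1/((-662)**2 - 25665) = 1/(438244 - 25665) = 1/412579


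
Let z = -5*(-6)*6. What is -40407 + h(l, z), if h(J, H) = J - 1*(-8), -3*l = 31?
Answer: -121228/3 ≈ -40409.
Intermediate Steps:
l = -31/3 (l = -⅓*31 = -31/3 ≈ -10.333)
z = 180 (z = 30*6 = 180)
h(J, H) = 8 + J (h(J, H) = J + 8 = 8 + J)
-40407 + h(l, z) = -40407 + (8 - 31/3) = -40407 - 7/3 = -121228/3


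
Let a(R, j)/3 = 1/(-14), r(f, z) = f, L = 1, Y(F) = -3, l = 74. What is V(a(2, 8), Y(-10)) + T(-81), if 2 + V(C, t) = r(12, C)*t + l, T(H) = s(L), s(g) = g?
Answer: 37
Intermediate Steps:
T(H) = 1
a(R, j) = -3/14 (a(R, j) = 3/(-14) = 3*(-1/14) = -3/14)
V(C, t) = 72 + 12*t (V(C, t) = -2 + (12*t + 74) = -2 + (74 + 12*t) = 72 + 12*t)
V(a(2, 8), Y(-10)) + T(-81) = (72 + 12*(-3)) + 1 = (72 - 36) + 1 = 36 + 1 = 37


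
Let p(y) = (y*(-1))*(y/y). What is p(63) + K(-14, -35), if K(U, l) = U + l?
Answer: -112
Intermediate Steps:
p(y) = -y (p(y) = -y*1 = -y)
p(63) + K(-14, -35) = -1*63 + (-14 - 35) = -63 - 49 = -112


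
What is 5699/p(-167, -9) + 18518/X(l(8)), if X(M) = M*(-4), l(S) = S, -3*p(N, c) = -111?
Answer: -251399/592 ≈ -424.66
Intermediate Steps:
p(N, c) = 37 (p(N, c) = -1/3*(-111) = 37)
X(M) = -4*M
5699/p(-167, -9) + 18518/X(l(8)) = 5699/37 + 18518/((-4*8)) = 5699*(1/37) + 18518/(-32) = 5699/37 + 18518*(-1/32) = 5699/37 - 9259/16 = -251399/592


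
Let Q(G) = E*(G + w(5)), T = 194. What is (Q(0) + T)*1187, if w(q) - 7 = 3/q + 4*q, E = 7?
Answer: 2298032/5 ≈ 4.5961e+5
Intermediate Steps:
w(q) = 7 + 3/q + 4*q (w(q) = 7 + (3/q + 4*q) = 7 + 3/q + 4*q)
Q(G) = 966/5 + 7*G (Q(G) = 7*(G + (7 + 3/5 + 4*5)) = 7*(G + (7 + 3*(1/5) + 20)) = 7*(G + (7 + 3/5 + 20)) = 7*(G + 138/5) = 7*(138/5 + G) = 966/5 + 7*G)
(Q(0) + T)*1187 = ((966/5 + 7*0) + 194)*1187 = ((966/5 + 0) + 194)*1187 = (966/5 + 194)*1187 = (1936/5)*1187 = 2298032/5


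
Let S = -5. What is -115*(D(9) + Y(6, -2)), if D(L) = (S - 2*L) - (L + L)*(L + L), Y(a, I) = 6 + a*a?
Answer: 35075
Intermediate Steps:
Y(a, I) = 6 + a²
D(L) = -5 - 4*L² - 2*L (D(L) = (-5 - 2*L) - (L + L)*(L + L) = (-5 - 2*L) - 2*L*2*L = (-5 - 2*L) - 4*L² = -5 - 4*L² - 2*L)
-115*(D(9) + Y(6, -2)) = -115*((-5 - 4*9² - 2*9) + (6 + 6²)) = -115*((-5 - 4*81 - 18) + (6 + 36)) = -115*((-5 - 324 - 18) + 42) = -115*(-347 + 42) = -115*(-305) = 35075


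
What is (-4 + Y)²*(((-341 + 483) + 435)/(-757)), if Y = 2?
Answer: -2308/757 ≈ -3.0489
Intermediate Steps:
(-4 + Y)²*(((-341 + 483) + 435)/(-757)) = (-4 + 2)²*(((-341 + 483) + 435)/(-757)) = (-2)²*((142 + 435)*(-1/757)) = 4*(577*(-1/757)) = 4*(-577/757) = -2308/757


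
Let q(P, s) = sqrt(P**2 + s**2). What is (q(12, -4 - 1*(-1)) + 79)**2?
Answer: 6394 + 474*sqrt(17) ≈ 8348.4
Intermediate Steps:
(q(12, -4 - 1*(-1)) + 79)**2 = (sqrt(12**2 + (-4 - 1*(-1))**2) + 79)**2 = (sqrt(144 + (-4 + 1)**2) + 79)**2 = (sqrt(144 + (-3)**2) + 79)**2 = (sqrt(144 + 9) + 79)**2 = (sqrt(153) + 79)**2 = (3*sqrt(17) + 79)**2 = (79 + 3*sqrt(17))**2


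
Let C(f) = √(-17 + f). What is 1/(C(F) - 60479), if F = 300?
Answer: -60479/3657709158 - √283/3657709158 ≈ -1.6539e-5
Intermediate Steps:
1/(C(F) - 60479) = 1/(√(-17 + 300) - 60479) = 1/(√283 - 60479) = 1/(-60479 + √283)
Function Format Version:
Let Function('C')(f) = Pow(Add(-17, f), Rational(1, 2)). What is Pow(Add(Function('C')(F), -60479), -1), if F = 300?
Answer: Add(Rational(-60479, 3657709158), Mul(Rational(-1, 3657709158), Pow(283, Rational(1, 2)))) ≈ -1.6539e-5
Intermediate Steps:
Pow(Add(Function('C')(F), -60479), -1) = Pow(Add(Pow(Add(-17, 300), Rational(1, 2)), -60479), -1) = Pow(Add(Pow(283, Rational(1, 2)), -60479), -1) = Pow(Add(-60479, Pow(283, Rational(1, 2))), -1)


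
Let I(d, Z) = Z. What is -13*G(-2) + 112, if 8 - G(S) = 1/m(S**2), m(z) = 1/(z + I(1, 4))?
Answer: 112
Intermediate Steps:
m(z) = 1/(4 + z) (m(z) = 1/(z + 4) = 1/(4 + z))
G(S) = 4 - S**2 (G(S) = 8 - 1/(1/(4 + S**2)) = 8 - (4 + S**2) = 8 + (-4 - S**2) = 4 - S**2)
-13*G(-2) + 112 = -13*(4 - 1*(-2)**2) + 112 = -13*(4 - 1*4) + 112 = -13*(4 - 4) + 112 = -13*0 + 112 = 0 + 112 = 112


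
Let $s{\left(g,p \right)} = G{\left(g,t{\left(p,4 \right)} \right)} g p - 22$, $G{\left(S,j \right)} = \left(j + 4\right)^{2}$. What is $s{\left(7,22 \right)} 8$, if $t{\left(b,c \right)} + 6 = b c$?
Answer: $9111696$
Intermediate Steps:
$t{\left(b,c \right)} = -6 + b c$
$G{\left(S,j \right)} = \left(4 + j\right)^{2}$
$s{\left(g,p \right)} = -22 + g p \left(-2 + 4 p\right)^{2}$ ($s{\left(g,p \right)} = \left(4 + \left(-6 + p 4\right)\right)^{2} g p - 22 = \left(4 + \left(-6 + 4 p\right)\right)^{2} g p - 22 = \left(-2 + 4 p\right)^{2} g p - 22 = g \left(-2 + 4 p\right)^{2} p - 22 = g p \left(-2 + 4 p\right)^{2} - 22 = -22 + g p \left(-2 + 4 p\right)^{2}$)
$s{\left(7,22 \right)} 8 = \left(-22 + 4 \cdot 7 \cdot 22 \left(-1 + 2 \cdot 22\right)^{2}\right) 8 = \left(-22 + 4 \cdot 7 \cdot 22 \left(-1 + 44\right)^{2}\right) 8 = \left(-22 + 4 \cdot 7 \cdot 22 \cdot 43^{2}\right) 8 = \left(-22 + 4 \cdot 7 \cdot 22 \cdot 1849\right) 8 = \left(-22 + 1138984\right) 8 = 1138962 \cdot 8 = 9111696$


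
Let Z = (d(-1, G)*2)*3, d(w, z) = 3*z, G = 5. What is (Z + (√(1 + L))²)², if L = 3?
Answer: 8836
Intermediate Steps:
Z = 90 (Z = ((3*5)*2)*3 = (15*2)*3 = 30*3 = 90)
(Z + (√(1 + L))²)² = (90 + (√(1 + 3))²)² = (90 + (√4)²)² = (90 + 2²)² = (90 + 4)² = 94² = 8836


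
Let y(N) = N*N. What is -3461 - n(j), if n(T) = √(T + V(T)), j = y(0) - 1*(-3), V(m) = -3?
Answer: -3461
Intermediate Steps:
y(N) = N²
j = 3 (j = 0² - 1*(-3) = 0 + 3 = 3)
n(T) = √(-3 + T) (n(T) = √(T - 3) = √(-3 + T))
-3461 - n(j) = -3461 - √(-3 + 3) = -3461 - √0 = -3461 - 1*0 = -3461 + 0 = -3461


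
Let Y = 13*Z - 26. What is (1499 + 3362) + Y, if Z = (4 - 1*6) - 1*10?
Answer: 4679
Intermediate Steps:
Z = -12 (Z = (4 - 6) - 10 = -2 - 10 = -12)
Y = -182 (Y = 13*(-12) - 26 = -156 - 26 = -182)
(1499 + 3362) + Y = (1499 + 3362) - 182 = 4861 - 182 = 4679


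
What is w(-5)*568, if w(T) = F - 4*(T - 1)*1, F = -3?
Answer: 11928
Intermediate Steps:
w(T) = 1 - 4*T (w(T) = -3 - 4*(T - 1)*1 = -3 - 4*(-1 + T)*1 = -3 - 4*(-1 + T) = -3 - (-4 + 4*T) = -3 + (4 - 4*T) = 1 - 4*T)
w(-5)*568 = (1 - 4*(-5))*568 = (1 + 20)*568 = 21*568 = 11928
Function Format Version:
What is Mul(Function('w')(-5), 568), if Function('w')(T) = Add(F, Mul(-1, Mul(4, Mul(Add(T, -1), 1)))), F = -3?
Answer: 11928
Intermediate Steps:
Function('w')(T) = Add(1, Mul(-4, T)) (Function('w')(T) = Add(-3, Mul(-1, Mul(4, Mul(Add(T, -1), 1)))) = Add(-3, Mul(-1, Mul(4, Mul(Add(-1, T), 1)))) = Add(-3, Mul(-1, Mul(4, Add(-1, T)))) = Add(-3, Mul(-1, Add(-4, Mul(4, T)))) = Add(-3, Add(4, Mul(-4, T))) = Add(1, Mul(-4, T)))
Mul(Function('w')(-5), 568) = Mul(Add(1, Mul(-4, -5)), 568) = Mul(Add(1, 20), 568) = Mul(21, 568) = 11928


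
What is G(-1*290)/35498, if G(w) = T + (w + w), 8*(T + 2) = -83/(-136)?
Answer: -633133/38621824 ≈ -0.016393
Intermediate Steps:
T = -2093/1088 (T = -2 + (-83/(-136))/8 = -2 + (-83*(-1/136))/8 = -2 + (⅛)*(83/136) = -2 + 83/1088 = -2093/1088 ≈ -1.9237)
G(w) = -2093/1088 + 2*w (G(w) = -2093/1088 + (w + w) = -2093/1088 + 2*w)
G(-1*290)/35498 = (-2093/1088 + 2*(-1*290))/35498 = (-2093/1088 + 2*(-290))*(1/35498) = (-2093/1088 - 580)*(1/35498) = -633133/1088*1/35498 = -633133/38621824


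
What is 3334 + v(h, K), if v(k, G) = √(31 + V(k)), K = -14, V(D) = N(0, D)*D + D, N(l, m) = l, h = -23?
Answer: 3334 + 2*√2 ≈ 3336.8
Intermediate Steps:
V(D) = D (V(D) = 0*D + D = 0 + D = D)
v(k, G) = √(31 + k)
3334 + v(h, K) = 3334 + √(31 - 23) = 3334 + √8 = 3334 + 2*√2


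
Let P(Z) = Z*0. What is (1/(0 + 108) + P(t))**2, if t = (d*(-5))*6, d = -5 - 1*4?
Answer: 1/11664 ≈ 8.5734e-5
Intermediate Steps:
d = -9 (d = -5 - 4 = -9)
t = 270 (t = -9*(-5)*6 = 45*6 = 270)
P(Z) = 0
(1/(0 + 108) + P(t))**2 = (1/(0 + 108) + 0)**2 = (1/108 + 0)**2 = (1/108)**2 = 1/11664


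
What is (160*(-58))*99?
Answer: -918720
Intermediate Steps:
(160*(-58))*99 = -9280*99 = -918720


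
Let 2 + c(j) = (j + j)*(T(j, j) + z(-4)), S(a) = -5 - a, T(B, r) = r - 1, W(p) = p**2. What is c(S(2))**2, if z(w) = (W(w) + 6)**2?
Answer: 44435556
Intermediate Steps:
T(B, r) = -1 + r
z(w) = (6 + w**2)**2 (z(w) = (w**2 + 6)**2 = (6 + w**2)**2)
c(j) = -2 + 2*j*(483 + j) (c(j) = -2 + (j + j)*((-1 + j) + (6 + (-4)**2)**2) = -2 + (2*j)*((-1 + j) + (6 + 16)**2) = -2 + (2*j)*((-1 + j) + 22**2) = -2 + (2*j)*((-1 + j) + 484) = -2 + (2*j)*(483 + j) = -2 + 2*j*(483 + j))
c(S(2))**2 = (-2 + 2*(-5 - 1*2)**2 + 966*(-5 - 1*2))**2 = (-2 + 2*(-5 - 2)**2 + 966*(-5 - 2))**2 = (-2 + 2*(-7)**2 + 966*(-7))**2 = (-2 + 2*49 - 6762)**2 = (-2 + 98 - 6762)**2 = (-6666)**2 = 44435556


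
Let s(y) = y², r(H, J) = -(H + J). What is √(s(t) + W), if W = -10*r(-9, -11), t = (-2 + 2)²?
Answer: 10*I*√2 ≈ 14.142*I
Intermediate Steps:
r(H, J) = -H - J
t = 0 (t = 0² = 0)
W = -200 (W = -10*(-1*(-9) - 1*(-11)) = -10*(9 + 11) = -10*20 = -200)
√(s(t) + W) = √(0² - 200) = √(0 - 200) = √(-200) = 10*I*√2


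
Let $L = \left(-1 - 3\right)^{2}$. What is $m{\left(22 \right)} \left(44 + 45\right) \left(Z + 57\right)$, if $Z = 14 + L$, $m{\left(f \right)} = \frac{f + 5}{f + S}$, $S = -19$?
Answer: $69687$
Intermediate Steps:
$L = 16$ ($L = \left(-4\right)^{2} = 16$)
$m{\left(f \right)} = \frac{5 + f}{-19 + f}$ ($m{\left(f \right)} = \frac{f + 5}{f - 19} = \frac{5 + f}{-19 + f}$)
$Z = 30$ ($Z = 14 + 16 = 30$)
$m{\left(22 \right)} \left(44 + 45\right) \left(Z + 57\right) = \frac{5 + 22}{-19 + 22} \left(44 + 45\right) \left(30 + 57\right) = \frac{1}{3} \cdot 27 \cdot 89 \cdot 87 = \frac{1}{3} \cdot 27 \cdot 7743 = 9 \cdot 7743 = 69687$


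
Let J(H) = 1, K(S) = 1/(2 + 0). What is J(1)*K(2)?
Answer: ½ ≈ 0.50000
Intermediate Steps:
K(S) = ½ (K(S) = 1/2 = ½)
J(1)*K(2) = 1*(½) = ½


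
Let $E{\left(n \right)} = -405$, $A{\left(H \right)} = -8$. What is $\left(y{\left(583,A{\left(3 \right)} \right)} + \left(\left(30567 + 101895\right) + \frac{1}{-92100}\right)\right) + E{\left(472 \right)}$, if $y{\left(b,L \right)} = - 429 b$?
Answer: $- \frac{10872405001}{92100} \approx -1.1805 \cdot 10^{5}$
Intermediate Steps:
$\left(y{\left(583,A{\left(3 \right)} \right)} + \left(\left(30567 + 101895\right) + \frac{1}{-92100}\right)\right) + E{\left(472 \right)} = \left(\left(-429\right) 583 + \left(\left(30567 + 101895\right) + \frac{1}{-92100}\right)\right) - 405 = \left(-250107 + \left(132462 - \frac{1}{92100}\right)\right) - 405 = \left(-250107 + \frac{12199750199}{92100}\right) - 405 = - \frac{10835104501}{92100} - 405 = - \frac{10872405001}{92100}$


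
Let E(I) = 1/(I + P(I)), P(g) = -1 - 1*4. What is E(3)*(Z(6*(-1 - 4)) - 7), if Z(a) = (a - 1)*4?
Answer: 131/2 ≈ 65.500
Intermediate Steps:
P(g) = -5 (P(g) = -1 - 4 = -5)
E(I) = 1/(-5 + I) (E(I) = 1/(I - 5) = 1/(-5 + I))
Z(a) = -4 + 4*a (Z(a) = (-1 + a)*4 = -4 + 4*a)
E(3)*(Z(6*(-1 - 4)) - 7) = ((-4 + 4*(6*(-1 - 4))) - 7)/(-5 + 3) = ((-4 + 4*(6*(-5))) - 7)/(-2) = -((-4 + 4*(-30)) - 7)/2 = -((-4 - 120) - 7)/2 = -(-124 - 7)/2 = -½*(-131) = 131/2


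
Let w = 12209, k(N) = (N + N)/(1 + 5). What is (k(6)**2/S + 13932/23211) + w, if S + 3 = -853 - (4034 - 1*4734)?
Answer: 1228051222/100581 ≈ 12210.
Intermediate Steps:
k(N) = N/3 (k(N) = (2*N)/6 = (2*N)*(1/6) = N/3)
S = -156 (S = -3 + (-853 - (4034 - 1*4734)) = -3 + (-853 - (4034 - 4734)) = -3 + (-853 - 1*(-700)) = -3 + (-853 + 700) = -3 - 153 = -156)
(k(6)**2/S + 13932/23211) + w = (((1/3)*6)**2/(-156) + 13932/23211) + 12209 = (2**2*(-1/156) + 13932*(1/23211)) + 12209 = (4*(-1/156) + 1548/2579) + 12209 = (-1/39 + 1548/2579) + 12209 = 57793/100581 + 12209 = 1228051222/100581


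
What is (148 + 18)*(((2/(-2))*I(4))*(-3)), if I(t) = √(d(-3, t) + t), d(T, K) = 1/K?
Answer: 249*√17 ≈ 1026.7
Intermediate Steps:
I(t) = √(t + 1/t) (I(t) = √(1/t + t) = √(t + 1/t))
(148 + 18)*(((2/(-2))*I(4))*(-3)) = (148 + 18)*(((2/(-2))*√(4 + 1/4))*(-3)) = 166*(((2*(-½))*√(4 + ¼))*(-3)) = 166*(-√(17/4)*(-3)) = 166*(-√17/2*(-3)) = 166*(3*√17/2) = 249*√17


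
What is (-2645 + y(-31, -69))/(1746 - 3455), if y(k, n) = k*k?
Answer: 1684/1709 ≈ 0.98537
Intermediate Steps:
y(k, n) = k**2
(-2645 + y(-31, -69))/(1746 - 3455) = (-2645 + (-31)**2)/(1746 - 3455) = (-2645 + 961)/(-1709) = -1684*(-1/1709) = 1684/1709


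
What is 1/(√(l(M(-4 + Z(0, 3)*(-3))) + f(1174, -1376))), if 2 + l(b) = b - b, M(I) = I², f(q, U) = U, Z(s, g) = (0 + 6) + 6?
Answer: -I*√1378/1378 ≈ -0.026939*I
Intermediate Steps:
Z(s, g) = 12 (Z(s, g) = 6 + 6 = 12)
l(b) = -2 (l(b) = -2 + (b - b) = -2 + 0 = -2)
1/(√(l(M(-4 + Z(0, 3)*(-3))) + f(1174, -1376))) = 1/(√(-2 - 1376)) = 1/(√(-1378)) = 1/(I*√1378) = -I*√1378/1378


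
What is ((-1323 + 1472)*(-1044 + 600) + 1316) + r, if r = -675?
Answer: -65515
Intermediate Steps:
((-1323 + 1472)*(-1044 + 600) + 1316) + r = ((-1323 + 1472)*(-1044 + 600) + 1316) - 675 = (149*(-444) + 1316) - 675 = (-66156 + 1316) - 675 = -64840 - 675 = -65515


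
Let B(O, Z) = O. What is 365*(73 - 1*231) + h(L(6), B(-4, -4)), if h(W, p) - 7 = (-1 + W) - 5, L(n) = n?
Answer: -57663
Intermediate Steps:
h(W, p) = 1 + W (h(W, p) = 7 + ((-1 + W) - 5) = 7 + (-6 + W) = 1 + W)
365*(73 - 1*231) + h(L(6), B(-4, -4)) = 365*(73 - 1*231) + (1 + 6) = 365*(73 - 231) + 7 = 365*(-158) + 7 = -57670 + 7 = -57663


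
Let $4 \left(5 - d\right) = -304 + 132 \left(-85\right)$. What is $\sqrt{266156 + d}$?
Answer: $\sqrt{269042} \approx 518.69$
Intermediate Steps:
$d = 2886$ ($d = 5 - \frac{-304 + 132 \left(-85\right)}{4} = 5 - \frac{-304 - 11220}{4} = 5 - -2881 = 5 + 2881 = 2886$)
$\sqrt{266156 + d} = \sqrt{266156 + 2886} = \sqrt{269042}$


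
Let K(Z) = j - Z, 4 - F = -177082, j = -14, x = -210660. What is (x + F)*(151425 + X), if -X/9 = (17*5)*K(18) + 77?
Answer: -5882567688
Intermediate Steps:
F = 177086 (F = 4 - 1*(-177082) = 4 + 177082 = 177086)
K(Z) = -14 - Z
X = 23787 (X = -9*((17*5)*(-14 - 1*18) + 77) = -9*(85*(-14 - 18) + 77) = -9*(85*(-32) + 77) = -9*(-2720 + 77) = -9*(-2643) = 23787)
(x + F)*(151425 + X) = (-210660 + 177086)*(151425 + 23787) = -33574*175212 = -5882567688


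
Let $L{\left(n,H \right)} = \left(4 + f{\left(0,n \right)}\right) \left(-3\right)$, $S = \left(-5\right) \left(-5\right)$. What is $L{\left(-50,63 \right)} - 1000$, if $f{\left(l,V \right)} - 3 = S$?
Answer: $-1096$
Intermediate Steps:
$S = 25$
$f{\left(l,V \right)} = 28$ ($f{\left(l,V \right)} = 3 + 25 = 28$)
$L{\left(n,H \right)} = -96$ ($L{\left(n,H \right)} = \left(4 + 28\right) \left(-3\right) = 32 \left(-3\right) = -96$)
$L{\left(-50,63 \right)} - 1000 = -96 - 1000 = -1096$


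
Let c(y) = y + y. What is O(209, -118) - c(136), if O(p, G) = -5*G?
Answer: 318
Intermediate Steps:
c(y) = 2*y
O(209, -118) - c(136) = -5*(-118) - 2*136 = 590 - 1*272 = 590 - 272 = 318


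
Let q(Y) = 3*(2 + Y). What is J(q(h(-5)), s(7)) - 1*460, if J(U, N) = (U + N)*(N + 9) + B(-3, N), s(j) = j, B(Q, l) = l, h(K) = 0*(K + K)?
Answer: -245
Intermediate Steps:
h(K) = 0 (h(K) = 0*(2*K) = 0)
q(Y) = 6 + 3*Y
J(U, N) = N + (9 + N)*(N + U) (J(U, N) = (U + N)*(N + 9) + N = (N + U)*(9 + N) + N = (9 + N)*(N + U) + N = N + (9 + N)*(N + U))
J(q(h(-5)), s(7)) - 1*460 = (7**2 + 9*(6 + 3*0) + 10*7 + 7*(6 + 3*0)) - 1*460 = (49 + 9*(6 + 0) + 70 + 7*(6 + 0)) - 460 = (49 + 9*6 + 70 + 7*6) - 460 = (49 + 54 + 70 + 42) - 460 = 215 - 460 = -245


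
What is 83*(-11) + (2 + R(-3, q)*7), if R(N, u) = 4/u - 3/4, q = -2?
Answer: -3721/4 ≈ -930.25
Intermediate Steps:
R(N, u) = -3/4 + 4/u (R(N, u) = 4/u - 3*1/4 = 4/u - 3/4 = -3/4 + 4/u)
83*(-11) + (2 + R(-3, q)*7) = 83*(-11) + (2 + (-3/4 + 4/(-2))*7) = -913 + (2 + (-3/4 + 4*(-1/2))*7) = -913 + (2 + (-3/4 - 2)*7) = -913 + (2 - 11/4*7) = -913 + (2 - 77/4) = -913 - 69/4 = -3721/4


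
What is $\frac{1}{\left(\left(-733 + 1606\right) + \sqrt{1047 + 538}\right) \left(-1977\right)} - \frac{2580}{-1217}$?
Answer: $\frac{1293091765533}{609958569632} + \frac{\sqrt{1585}}{1503595488} \approx 2.12$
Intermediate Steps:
$\frac{1}{\left(\left(-733 + 1606\right) + \sqrt{1047 + 538}\right) \left(-1977\right)} - \frac{2580}{-1217} = \frac{1}{873 + \sqrt{1585}} \left(- \frac{1}{1977}\right) - - \frac{2580}{1217} = - \frac{1}{1977 \left(873 + \sqrt{1585}\right)} + \frac{2580}{1217} = \frac{2580}{1217} - \frac{1}{1977 \left(873 + \sqrt{1585}\right)}$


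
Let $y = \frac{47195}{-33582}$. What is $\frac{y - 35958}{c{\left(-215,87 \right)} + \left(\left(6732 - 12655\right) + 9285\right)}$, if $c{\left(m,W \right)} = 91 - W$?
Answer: $- \frac{1207588751}{113037012} \approx -10.683$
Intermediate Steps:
$y = - \frac{47195}{33582}$ ($y = 47195 \left(- \frac{1}{33582}\right) = - \frac{47195}{33582} \approx -1.4054$)
$\frac{y - 35958}{c{\left(-215,87 \right)} + \left(\left(6732 - 12655\right) + 9285\right)} = \frac{- \frac{47195}{33582} - 35958}{\left(91 - 87\right) + \left(\left(6732 - 12655\right) + 9285\right)} = - \frac{1207588751}{33582 \left(\left(91 - 87\right) + \left(-5923 + 9285\right)\right)} = - \frac{1207588751}{33582 \left(4 + 3362\right)} = - \frac{1207588751}{33582 \cdot 3366} = \left(- \frac{1207588751}{33582}\right) \frac{1}{3366} = - \frac{1207588751}{113037012}$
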